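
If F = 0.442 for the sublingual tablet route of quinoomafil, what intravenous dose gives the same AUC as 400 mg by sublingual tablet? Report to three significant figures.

Systemic exposure from an extravascular dose = F × D_ev, so the equivalent IV dose is F × D_ev.
D_iv = F × D_ev = 0.442 × 400 = 176.8 mg

D_iv = 177 mg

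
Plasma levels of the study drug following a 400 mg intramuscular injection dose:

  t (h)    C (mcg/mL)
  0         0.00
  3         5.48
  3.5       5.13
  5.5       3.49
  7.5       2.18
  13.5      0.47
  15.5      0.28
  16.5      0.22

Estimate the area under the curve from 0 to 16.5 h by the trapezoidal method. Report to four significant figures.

AUC = 34.11 mcg/mL·h

Trapezoidal AUC_0→16.5:
  [0→3]: (0.00+5.48)/2 × 3 = 8.22
  [3→3.5]: (5.48+5.13)/2 × 0.5 = 2.6525
  [3.5→5.5]: (5.13+3.49)/2 × 2 = 8.62
  [5.5→7.5]: (3.49+2.18)/2 × 2 = 5.67
  [7.5→13.5]: (2.18+0.47)/2 × 6 = 7.95
  [13.5→15.5]: (0.47+0.28)/2 × 2 = 0.75
  [15.5→16.5]: (0.28+0.22)/2 × 1 = 0.25
  Sum = 34.1125 mcg/mL·h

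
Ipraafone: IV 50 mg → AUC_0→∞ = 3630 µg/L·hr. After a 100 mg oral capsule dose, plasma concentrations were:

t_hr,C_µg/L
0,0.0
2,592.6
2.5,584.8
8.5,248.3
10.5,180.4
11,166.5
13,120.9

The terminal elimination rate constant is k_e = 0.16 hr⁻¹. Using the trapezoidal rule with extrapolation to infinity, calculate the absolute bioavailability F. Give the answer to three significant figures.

F = 0.681

Trapezoidal AUC_0→13 (oral capsule):
  [0→2]: (0.0+592.6)/2 × 2 = 592.6
  [2→2.5]: (592.6+584.8)/2 × 0.5 = 294.35
  [2.5→8.5]: (584.8+248.3)/2 × 6 = 2499.3
  [8.5→10.5]: (248.3+180.4)/2 × 2 = 428.7
  [10.5→11]: (180.4+166.5)/2 × 0.5 = 86.725
  [11→13]: (166.5+120.9)/2 × 2 = 287.4
  Sum = 4189.075 µg/L·hr
Tail: C_last/k_e = 120.9/0.16 = 755.625
AUC_0→∞ (oral capsule) = 4189.075 + 755.625 = 4944.7 µg/L·hr
F = (AUC_ev/D_ev)/(AUC_iv/D_iv) = (4944.7/100)/(3630/50) = 49.447/72.6 = 0.6811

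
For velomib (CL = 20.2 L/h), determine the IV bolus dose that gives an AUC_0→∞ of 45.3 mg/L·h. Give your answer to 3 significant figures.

Dose = 915 mg

Dose_iv = CL × AUC_0→∞
     = 20.2 × 45.3 = 915.06 mg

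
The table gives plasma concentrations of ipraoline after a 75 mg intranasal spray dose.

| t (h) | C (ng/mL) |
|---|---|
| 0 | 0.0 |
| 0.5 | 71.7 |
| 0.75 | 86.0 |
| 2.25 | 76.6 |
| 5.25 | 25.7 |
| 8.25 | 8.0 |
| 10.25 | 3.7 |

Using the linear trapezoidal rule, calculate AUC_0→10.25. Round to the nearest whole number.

AUC = 375 ng/mL·h

Trapezoidal AUC_0→10.25:
  [0→0.5]: (0.0+71.7)/2 × 0.5 = 17.925
  [0.5→0.75]: (71.7+86.0)/2 × 0.25 = 19.7125
  [0.75→2.25]: (86.0+76.6)/2 × 1.5 = 121.95
  [2.25→5.25]: (76.6+25.7)/2 × 3 = 153.45
  [5.25→8.25]: (25.7+8.0)/2 × 3 = 50.55
  [8.25→10.25]: (8.0+3.7)/2 × 2 = 11.7
  Sum = 375.2875 ng/mL·h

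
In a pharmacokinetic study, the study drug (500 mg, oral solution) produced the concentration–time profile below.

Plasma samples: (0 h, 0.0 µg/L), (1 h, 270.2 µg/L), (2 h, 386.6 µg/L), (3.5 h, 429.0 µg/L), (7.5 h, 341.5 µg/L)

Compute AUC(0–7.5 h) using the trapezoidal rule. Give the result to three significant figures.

Trapezoidal AUC_0→7.5:
  [0→1]: (0.0+270.2)/2 × 1 = 135.1
  [1→2]: (270.2+386.6)/2 × 1 = 328.4
  [2→3.5]: (386.6+429.0)/2 × 1.5 = 611.7
  [3.5→7.5]: (429.0+341.5)/2 × 4 = 1541.0
  Sum = 2616.2 µg/L·h

AUC = 2620 µg/L·h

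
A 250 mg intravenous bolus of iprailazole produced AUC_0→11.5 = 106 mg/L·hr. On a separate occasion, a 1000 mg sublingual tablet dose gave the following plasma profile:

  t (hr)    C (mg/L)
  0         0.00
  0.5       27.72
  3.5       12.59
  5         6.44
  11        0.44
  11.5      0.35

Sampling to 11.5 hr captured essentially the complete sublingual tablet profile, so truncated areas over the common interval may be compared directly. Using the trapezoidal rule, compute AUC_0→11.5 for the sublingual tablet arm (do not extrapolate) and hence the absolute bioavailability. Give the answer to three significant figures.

F = 0.242

Trapezoidal AUC_0→11.5 (sublingual tablet):
  [0→0.5]: (0.00+27.72)/2 × 0.5 = 6.93
  [0.5→3.5]: (27.72+12.59)/2 × 3 = 60.465
  [3.5→5]: (12.59+6.44)/2 × 1.5 = 14.2725
  [5→11]: (6.44+0.44)/2 × 6 = 20.64
  [11→11.5]: (0.44+0.35)/2 × 0.5 = 0.1975
  Sum = 102.505 mg/L·hr
F = (AUC_ev/D_ev)/(AUC_iv/D_iv) = (102.505/1000)/(106/250) = 0.102505/0.424 = 0.2418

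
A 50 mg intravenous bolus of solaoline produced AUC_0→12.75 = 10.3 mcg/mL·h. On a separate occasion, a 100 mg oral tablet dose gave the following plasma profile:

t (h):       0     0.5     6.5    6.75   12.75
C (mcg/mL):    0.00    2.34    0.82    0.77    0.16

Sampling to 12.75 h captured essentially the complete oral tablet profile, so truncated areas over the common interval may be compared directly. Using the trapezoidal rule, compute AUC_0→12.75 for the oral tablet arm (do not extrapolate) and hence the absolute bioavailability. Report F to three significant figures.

F = 0.634

Trapezoidal AUC_0→12.75 (oral tablet):
  [0→0.5]: (0.00+2.34)/2 × 0.5 = 0.585
  [0.5→6.5]: (2.34+0.82)/2 × 6 = 9.48
  [6.5→6.75]: (0.82+0.77)/2 × 0.25 = 0.19875
  [6.75→12.75]: (0.77+0.16)/2 × 6 = 2.79
  Sum = 13.05375 mcg/mL·h
F = (AUC_ev/D_ev)/(AUC_iv/D_iv) = (13.05375/100)/(10.3/50) = 0.1305375/0.206 = 0.6337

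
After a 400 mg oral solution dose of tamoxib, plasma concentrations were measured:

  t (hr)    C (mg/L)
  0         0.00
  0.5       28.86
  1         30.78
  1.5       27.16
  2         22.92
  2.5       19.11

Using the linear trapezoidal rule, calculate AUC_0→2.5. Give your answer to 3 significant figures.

AUC = 59.6 mg/L·hr

Trapezoidal AUC_0→2.5:
  [0→0.5]: (0.00+28.86)/2 × 0.5 = 7.215
  [0.5→1]: (28.86+30.78)/2 × 0.5 = 14.91
  [1→1.5]: (30.78+27.16)/2 × 0.5 = 14.485
  [1.5→2]: (27.16+22.92)/2 × 0.5 = 12.52
  [2→2.5]: (22.92+19.11)/2 × 0.5 = 10.5075
  Sum = 59.6375 mg/L·hr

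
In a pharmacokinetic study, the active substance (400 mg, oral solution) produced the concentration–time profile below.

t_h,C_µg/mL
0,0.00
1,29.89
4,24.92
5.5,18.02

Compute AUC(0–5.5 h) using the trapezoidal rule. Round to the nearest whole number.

Trapezoidal AUC_0→5.5:
  [0→1]: (0.00+29.89)/2 × 1 = 14.945
  [1→4]: (29.89+24.92)/2 × 3 = 82.215
  [4→5.5]: (24.92+18.02)/2 × 1.5 = 32.205
  Sum = 129.365 µg/mL·h

AUC = 129 µg/mL·h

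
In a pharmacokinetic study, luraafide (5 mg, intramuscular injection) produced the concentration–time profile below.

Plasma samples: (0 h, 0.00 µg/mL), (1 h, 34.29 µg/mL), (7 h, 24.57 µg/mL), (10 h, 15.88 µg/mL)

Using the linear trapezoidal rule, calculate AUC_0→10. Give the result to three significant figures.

AUC = 254 µg/mL·h

Trapezoidal AUC_0→10:
  [0→1]: (0.00+34.29)/2 × 1 = 17.145
  [1→7]: (34.29+24.57)/2 × 6 = 176.58
  [7→10]: (24.57+15.88)/2 × 3 = 60.675
  Sum = 254.4 µg/mL·h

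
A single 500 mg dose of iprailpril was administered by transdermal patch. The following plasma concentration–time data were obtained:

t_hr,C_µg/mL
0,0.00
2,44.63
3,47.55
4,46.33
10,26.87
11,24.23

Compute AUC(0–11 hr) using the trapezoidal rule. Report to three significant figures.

Trapezoidal AUC_0→11:
  [0→2]: (0.00+44.63)/2 × 2 = 44.63
  [2→3]: (44.63+47.55)/2 × 1 = 46.09
  [3→4]: (47.55+46.33)/2 × 1 = 46.94
  [4→10]: (46.33+26.87)/2 × 6 = 219.6
  [10→11]: (26.87+24.23)/2 × 1 = 25.55
  Sum = 382.81 µg/mL·hr

AUC = 383 µg/mL·hr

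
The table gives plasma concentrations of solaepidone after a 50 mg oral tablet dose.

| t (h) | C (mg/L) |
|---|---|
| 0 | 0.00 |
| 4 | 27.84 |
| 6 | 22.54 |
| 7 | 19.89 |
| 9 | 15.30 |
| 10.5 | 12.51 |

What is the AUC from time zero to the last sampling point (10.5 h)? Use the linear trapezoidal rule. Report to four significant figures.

Trapezoidal AUC_0→10.5:
  [0→4]: (0.00+27.84)/2 × 4 = 55.68
  [4→6]: (27.84+22.54)/2 × 2 = 50.38
  [6→7]: (22.54+19.89)/2 × 1 = 21.215
  [7→9]: (19.89+15.30)/2 × 2 = 35.19
  [9→10.5]: (15.30+12.51)/2 × 1.5 = 20.8575
  Sum = 183.3225 mg/L·h

AUC = 183.3 mg/L·h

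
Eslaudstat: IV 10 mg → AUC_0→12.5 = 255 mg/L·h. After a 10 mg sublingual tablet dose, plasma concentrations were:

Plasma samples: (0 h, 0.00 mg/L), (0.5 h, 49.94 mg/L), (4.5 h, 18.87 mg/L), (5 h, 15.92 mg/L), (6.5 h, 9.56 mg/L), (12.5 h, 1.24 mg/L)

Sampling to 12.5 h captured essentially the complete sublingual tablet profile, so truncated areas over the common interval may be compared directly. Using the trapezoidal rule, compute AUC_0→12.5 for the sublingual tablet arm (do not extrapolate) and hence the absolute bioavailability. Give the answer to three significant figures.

Trapezoidal AUC_0→12.5 (sublingual tablet):
  [0→0.5]: (0.00+49.94)/2 × 0.5 = 12.485
  [0.5→4.5]: (49.94+18.87)/2 × 4 = 137.62
  [4.5→5]: (18.87+15.92)/2 × 0.5 = 8.6975
  [5→6.5]: (15.92+9.56)/2 × 1.5 = 19.11
  [6.5→12.5]: (9.56+1.24)/2 × 6 = 32.4
  Sum = 210.3125 mg/L·h
F = (AUC_ev/D_ev)/(AUC_iv/D_iv) = (210.3125/10)/(255/10) = 21.03125/25.5 = 0.8248

F = 0.825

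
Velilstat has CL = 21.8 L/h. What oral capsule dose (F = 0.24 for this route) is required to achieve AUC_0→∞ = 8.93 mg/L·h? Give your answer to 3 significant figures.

Dose = 811 mg

Dose = CL × AUC_0→∞ / F
     = 21.8 × 8.93 / 0.24 = 811.142 mg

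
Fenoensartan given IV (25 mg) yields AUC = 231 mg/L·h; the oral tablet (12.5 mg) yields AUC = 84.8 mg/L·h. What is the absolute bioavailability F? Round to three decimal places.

F = (AUC_ev / D_ev) / (AUC_iv / D_iv)
  = (84.8/12.5) / (231/25)
  = 6.784 / 9.24 = 0.7342

F = 0.734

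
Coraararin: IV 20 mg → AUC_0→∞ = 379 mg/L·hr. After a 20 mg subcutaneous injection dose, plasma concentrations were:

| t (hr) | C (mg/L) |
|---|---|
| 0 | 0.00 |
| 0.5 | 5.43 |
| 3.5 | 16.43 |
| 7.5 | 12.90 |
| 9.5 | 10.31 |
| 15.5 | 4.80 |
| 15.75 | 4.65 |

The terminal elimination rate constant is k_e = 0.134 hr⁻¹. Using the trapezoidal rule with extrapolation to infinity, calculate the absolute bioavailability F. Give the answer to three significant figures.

F = 0.520

Trapezoidal AUC_0→15.75 (subcutaneous injection):
  [0→0.5]: (0.00+5.43)/2 × 0.5 = 1.3575
  [0.5→3.5]: (5.43+16.43)/2 × 3 = 32.79
  [3.5→7.5]: (16.43+12.90)/2 × 4 = 58.66
  [7.5→9.5]: (12.90+10.31)/2 × 2 = 23.21
  [9.5→15.5]: (10.31+4.80)/2 × 6 = 45.33
  [15.5→15.75]: (4.80+4.65)/2 × 0.25 = 1.18125
  Sum = 162.52875 mg/L·hr
Tail: C_last/k_e = 4.65/0.134 = 34.701
AUC_0→∞ (subcutaneous injection) = 162.52875 + 34.701 = 197.22975 mg/L·hr
F = (AUC_ev/D_ev)/(AUC_iv/D_iv) = (197.22975/20)/(379/20) = 9.8614875/18.95 = 0.5204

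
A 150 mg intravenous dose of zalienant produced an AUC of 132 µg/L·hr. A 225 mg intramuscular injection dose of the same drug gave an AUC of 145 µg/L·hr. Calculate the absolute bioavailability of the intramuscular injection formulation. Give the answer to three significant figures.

F = 0.732

F = (AUC_ev / D_ev) / (AUC_iv / D_iv)
  = (145/225) / (132/150)
  = 0.644444 / 0.88 = 0.7323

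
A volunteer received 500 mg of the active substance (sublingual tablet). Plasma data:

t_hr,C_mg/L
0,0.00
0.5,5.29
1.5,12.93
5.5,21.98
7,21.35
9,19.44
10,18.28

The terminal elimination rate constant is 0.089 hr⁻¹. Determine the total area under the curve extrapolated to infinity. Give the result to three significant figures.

Trapezoidal AUC_0→10:
  [0→0.5]: (0.00+5.29)/2 × 0.5 = 1.3225
  [0.5→1.5]: (5.29+12.93)/2 × 1 = 9.11
  [1.5→5.5]: (12.93+21.98)/2 × 4 = 69.82
  [5.5→7]: (21.98+21.35)/2 × 1.5 = 32.4975
  [7→9]: (21.35+19.44)/2 × 2 = 40.79
  [9→10]: (19.44+18.28)/2 × 1 = 18.86
  Sum = 172.4 mg/L·hr
Extrapolated tail: C_last / k_e = 18.28 / 0.089 = 205.393
AUC_0→∞ = 172.4 + 205.393 = 377.793 mg/L·hr

AUC = 378 mg/L·hr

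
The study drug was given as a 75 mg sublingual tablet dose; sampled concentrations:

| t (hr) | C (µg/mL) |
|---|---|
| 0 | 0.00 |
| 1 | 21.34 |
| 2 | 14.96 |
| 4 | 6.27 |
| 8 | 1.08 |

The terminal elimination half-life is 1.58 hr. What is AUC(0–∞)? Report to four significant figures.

Trapezoidal AUC_0→8:
  [0→1]: (0.00+21.34)/2 × 1 = 10.67
  [1→2]: (21.34+14.96)/2 × 1 = 18.15
  [2→4]: (14.96+6.27)/2 × 2 = 21.23
  [4→8]: (6.27+1.08)/2 × 4 = 14.7
  Sum = 64.75 µg/mL·hr
k_e = ln2 / t½ = 0.693147 / 1.58 = 0.4387 hr^-1
Extrapolated tail: C_last / k_e = 1.08 / 0.4387 = 2.462
AUC_0→∞ = 64.75 + 2.462 = 67.212 µg/mL·hr

AUC = 67.21 µg/mL·hr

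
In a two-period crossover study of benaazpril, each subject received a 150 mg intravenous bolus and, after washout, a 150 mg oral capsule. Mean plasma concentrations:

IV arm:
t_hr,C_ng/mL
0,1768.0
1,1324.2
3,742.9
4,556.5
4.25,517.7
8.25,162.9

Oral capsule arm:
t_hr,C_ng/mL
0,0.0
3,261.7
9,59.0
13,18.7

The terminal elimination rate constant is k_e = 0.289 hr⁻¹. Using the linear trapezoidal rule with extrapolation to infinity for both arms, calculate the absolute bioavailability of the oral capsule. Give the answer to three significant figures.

F = 0.249

Trapezoidal AUC_0→8.25 (IV):
  [0→1]: (1768.0+1324.2)/2 × 1 = 1546.1
  [1→3]: (1324.2+742.9)/2 × 2 = 2067.1
  [3→4]: (742.9+556.5)/2 × 1 = 649.7
  [4→4.25]: (556.5+517.7)/2 × 0.25 = 134.275
  [4.25→8.25]: (517.7+162.9)/2 × 4 = 1361.2
  Sum = 5758.375 ng/mL·hr
IV tail: 162.9/0.289 = 563.668; AUC_iv,0→∞ = 5758.375 + 563.668 = 6322.043 ng/mL·hr
Trapezoidal AUC_0→13 (oral capsule):
  [0→3]: (0.0+261.7)/2 × 3 = 392.55
  [3→9]: (261.7+59.0)/2 × 6 = 962.1
  [9→13]: (59.0+18.7)/2 × 4 = 155.4
  Sum = 1510.05 ng/mL·hr
oral capsule tail: 18.7/0.289 = 64.706; AUC_ev,0→∞ = 1510.05 + 64.706 = 1574.756 ng/mL·hr
F = (AUC_ev/D_ev)/(AUC_iv/D_iv) = (1574.756/150)/(6322.043/150) = 10.4984/42.147 = 0.2491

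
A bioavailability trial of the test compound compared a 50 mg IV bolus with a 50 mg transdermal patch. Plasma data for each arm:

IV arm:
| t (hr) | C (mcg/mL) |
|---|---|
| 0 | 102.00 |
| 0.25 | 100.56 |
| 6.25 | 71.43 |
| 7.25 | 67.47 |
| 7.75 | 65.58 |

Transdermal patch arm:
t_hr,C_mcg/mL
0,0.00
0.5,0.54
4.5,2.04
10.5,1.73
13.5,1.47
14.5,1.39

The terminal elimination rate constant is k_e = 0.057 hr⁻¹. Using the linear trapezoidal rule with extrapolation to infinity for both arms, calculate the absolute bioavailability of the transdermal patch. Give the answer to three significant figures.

F = 0.0263

Trapezoidal AUC_0→7.75 (IV):
  [0→0.25]: (102.00+100.56)/2 × 0.25 = 25.32
  [0.25→6.25]: (100.56+71.43)/2 × 6 = 515.97
  [6.25→7.25]: (71.43+67.47)/2 × 1 = 69.45
  [7.25→7.75]: (67.47+65.58)/2 × 0.5 = 33.2625
  Sum = 644.0025 mcg/mL·hr
IV tail: 65.58/0.057 = 1150.526; AUC_iv,0→∞ = 644.0025 + 1150.526 = 1794.5285 mcg/mL·hr
Trapezoidal AUC_0→14.5 (transdermal patch):
  [0→0.5]: (0.00+0.54)/2 × 0.5 = 0.135
  [0.5→4.5]: (0.54+2.04)/2 × 4 = 5.16
  [4.5→10.5]: (2.04+1.73)/2 × 6 = 11.31
  [10.5→13.5]: (1.73+1.47)/2 × 3 = 4.8
  [13.5→14.5]: (1.47+1.39)/2 × 1 = 1.43
  Sum = 22.835 mcg/mL·hr
transdermal patch tail: 1.39/0.057 = 24.386; AUC_ev,0→∞ = 22.835 + 24.386 = 47.221 mcg/mL·hr
F = (AUC_ev/D_ev)/(AUC_iv/D_iv) = (47.221/50)/(1794.5285/50) = 0.94442/35.89057 = 0.0263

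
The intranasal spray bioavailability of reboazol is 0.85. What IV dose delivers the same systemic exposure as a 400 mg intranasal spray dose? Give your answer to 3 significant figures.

D_iv = 340 mg

Systemic exposure from an extravascular dose = F × D_ev, so the equivalent IV dose is F × D_ev.
D_iv = F × D_ev = 0.85 × 400 = 340 mg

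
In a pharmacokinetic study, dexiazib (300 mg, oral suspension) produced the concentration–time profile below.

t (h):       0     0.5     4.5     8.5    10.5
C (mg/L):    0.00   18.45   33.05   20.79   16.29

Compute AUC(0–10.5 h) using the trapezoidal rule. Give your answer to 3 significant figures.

Trapezoidal AUC_0→10.5:
  [0→0.5]: (0.00+18.45)/2 × 0.5 = 4.6125
  [0.5→4.5]: (18.45+33.05)/2 × 4 = 103.0
  [4.5→8.5]: (33.05+20.79)/2 × 4 = 107.68
  [8.5→10.5]: (20.79+16.29)/2 × 2 = 37.08
  Sum = 252.3725 mg/L·h

AUC = 252 mg/L·h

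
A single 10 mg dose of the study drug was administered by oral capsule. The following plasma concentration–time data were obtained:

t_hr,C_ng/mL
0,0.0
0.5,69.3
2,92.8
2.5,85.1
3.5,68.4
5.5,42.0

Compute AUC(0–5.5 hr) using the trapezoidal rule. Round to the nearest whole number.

AUC = 371 ng/mL·hr

Trapezoidal AUC_0→5.5:
  [0→0.5]: (0.0+69.3)/2 × 0.5 = 17.325
  [0.5→2]: (69.3+92.8)/2 × 1.5 = 121.575
  [2→2.5]: (92.8+85.1)/2 × 0.5 = 44.475
  [2.5→3.5]: (85.1+68.4)/2 × 1 = 76.75
  [3.5→5.5]: (68.4+42.0)/2 × 2 = 110.4
  Sum = 370.525 ng/mL·hr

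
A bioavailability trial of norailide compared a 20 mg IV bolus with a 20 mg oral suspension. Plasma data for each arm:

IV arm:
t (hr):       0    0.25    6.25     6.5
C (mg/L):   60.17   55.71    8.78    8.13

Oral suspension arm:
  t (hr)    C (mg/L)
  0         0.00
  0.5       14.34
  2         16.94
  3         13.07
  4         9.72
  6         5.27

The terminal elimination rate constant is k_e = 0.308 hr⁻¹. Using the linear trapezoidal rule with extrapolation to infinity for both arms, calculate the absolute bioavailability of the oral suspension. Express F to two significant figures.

Trapezoidal AUC_0→6.5 (IV):
  [0→0.25]: (60.17+55.71)/2 × 0.25 = 14.485
  [0.25→6.25]: (55.71+8.78)/2 × 6 = 193.47
  [6.25→6.5]: (8.78+8.13)/2 × 0.25 = 2.11375
  Sum = 210.06875 mg/L·hr
IV tail: 8.13/0.308 = 26.396; AUC_iv,0→∞ = 210.06875 + 26.396 = 236.46475 mg/L·hr
Trapezoidal AUC_0→6 (oral suspension):
  [0→0.5]: (0.00+14.34)/2 × 0.5 = 3.585
  [0.5→2]: (14.34+16.94)/2 × 1.5 = 23.46
  [2→3]: (16.94+13.07)/2 × 1 = 15.005
  [3→4]: (13.07+9.72)/2 × 1 = 11.395
  [4→6]: (9.72+5.27)/2 × 2 = 14.99
  Sum = 68.435 mg/L·hr
oral suspension tail: 5.27/0.308 = 17.110; AUC_ev,0→∞ = 68.435 + 17.110 = 85.545 mg/L·hr
F = (AUC_ev/D_ev)/(AUC_iv/D_iv) = (85.545/20)/(236.46475/20) = 4.27725/11.8232 = 0.3618

F = 0.36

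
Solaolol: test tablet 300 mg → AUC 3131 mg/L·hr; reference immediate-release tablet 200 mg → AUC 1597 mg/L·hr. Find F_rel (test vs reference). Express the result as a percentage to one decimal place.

F_rel = (AUC_test/D_test) / (AUC_ref/D_ref)
      = (3131/300) / (1597/200)
      = 10.4367 / 7.985 = 1.3070 = 130.70%

F_rel = 130.7%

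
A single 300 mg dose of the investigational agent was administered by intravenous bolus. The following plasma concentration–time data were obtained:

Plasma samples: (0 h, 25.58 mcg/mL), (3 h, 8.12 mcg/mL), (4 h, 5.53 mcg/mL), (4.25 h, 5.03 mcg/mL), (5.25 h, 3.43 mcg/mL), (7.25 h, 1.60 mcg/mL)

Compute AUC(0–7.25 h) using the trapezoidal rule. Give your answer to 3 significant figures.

AUC = 68.0 mcg/mL·h

Trapezoidal AUC_0→7.25:
  [0→3]: (25.58+8.12)/2 × 3 = 50.55
  [3→4]: (8.12+5.53)/2 × 1 = 6.825
  [4→4.25]: (5.53+5.03)/2 × 0.25 = 1.32
  [4.25→5.25]: (5.03+3.43)/2 × 1 = 4.23
  [5.25→7.25]: (3.43+1.60)/2 × 2 = 5.03
  Sum = 67.955 mcg/mL·h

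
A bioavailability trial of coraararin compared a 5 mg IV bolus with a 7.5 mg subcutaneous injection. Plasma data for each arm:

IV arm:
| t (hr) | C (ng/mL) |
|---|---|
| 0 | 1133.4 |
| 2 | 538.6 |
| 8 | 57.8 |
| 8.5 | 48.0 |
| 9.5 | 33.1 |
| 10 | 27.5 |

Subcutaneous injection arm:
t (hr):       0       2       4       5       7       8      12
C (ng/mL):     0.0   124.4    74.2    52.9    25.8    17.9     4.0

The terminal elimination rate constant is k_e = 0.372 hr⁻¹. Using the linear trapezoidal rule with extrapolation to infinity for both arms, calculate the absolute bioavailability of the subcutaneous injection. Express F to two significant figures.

F = 0.10

Trapezoidal AUC_0→10 (IV):
  [0→2]: (1133.4+538.6)/2 × 2 = 1672.0
  [2→8]: (538.6+57.8)/2 × 6 = 1789.2
  [8→8.5]: (57.8+48.0)/2 × 0.5 = 26.45
  [8.5→9.5]: (48.0+33.1)/2 × 1 = 40.55
  [9.5→10]: (33.1+27.5)/2 × 0.5 = 15.15
  Sum = 3543.35 ng/mL·hr
IV tail: 27.5/0.372 = 73.925; AUC_iv,0→∞ = 3543.35 + 73.925 = 3617.275 ng/mL·hr
Trapezoidal AUC_0→12 (subcutaneous injection):
  [0→2]: (0.0+124.4)/2 × 2 = 124.4
  [2→4]: (124.4+74.2)/2 × 2 = 198.6
  [4→5]: (74.2+52.9)/2 × 1 = 63.55
  [5→7]: (52.9+25.8)/2 × 2 = 78.7
  [7→8]: (25.8+17.9)/2 × 1 = 21.85
  [8→12]: (17.9+4.0)/2 × 4 = 43.8
  Sum = 530.9 ng/mL·hr
subcutaneous injection tail: 4.0/0.372 = 10.753; AUC_ev,0→∞ = 530.9 + 10.753 = 541.653 ng/mL·hr
F = (AUC_ev/D_ev)/(AUC_iv/D_iv) = (541.653/7.5)/(3617.275/5) = 72.2204/723.455 = 0.0998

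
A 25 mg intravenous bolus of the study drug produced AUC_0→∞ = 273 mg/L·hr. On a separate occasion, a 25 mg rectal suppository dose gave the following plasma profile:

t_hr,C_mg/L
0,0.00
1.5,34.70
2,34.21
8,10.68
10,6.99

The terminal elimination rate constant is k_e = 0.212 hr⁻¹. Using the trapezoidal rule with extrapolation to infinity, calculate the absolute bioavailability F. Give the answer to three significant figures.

F = 0.837

Trapezoidal AUC_0→10 (rectal suppository):
  [0→1.5]: (0.00+34.70)/2 × 1.5 = 26.025
  [1.5→2]: (34.70+34.21)/2 × 0.5 = 17.2275
  [2→8]: (34.21+10.68)/2 × 6 = 134.67
  [8→10]: (10.68+6.99)/2 × 2 = 17.67
  Sum = 195.5925 mg/L·hr
Tail: C_last/k_e = 6.99/0.212 = 32.972
AUC_0→∞ (rectal suppository) = 195.5925 + 32.972 = 228.5645 mg/L·hr
F = (AUC_ev/D_ev)/(AUC_iv/D_iv) = (228.5645/25)/(273/25) = 9.14258/10.92 = 0.8372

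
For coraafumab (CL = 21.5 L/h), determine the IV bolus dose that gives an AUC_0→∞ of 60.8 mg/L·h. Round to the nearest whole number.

Dose_iv = CL × AUC_0→∞
     = 21.5 × 60.8 = 1307.2 mg

Dose = 1307 mg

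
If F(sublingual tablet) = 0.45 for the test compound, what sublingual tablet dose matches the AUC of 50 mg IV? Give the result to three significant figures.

D_sublingual = 111 mg

For equal systemic exposure: F × D_ev = D_iv
D_ev = D_iv / F = 50 / 0.45 = 111.111 mg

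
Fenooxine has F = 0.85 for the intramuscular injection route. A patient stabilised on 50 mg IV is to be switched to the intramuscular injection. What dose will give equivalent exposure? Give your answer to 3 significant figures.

For equal systemic exposure: F × D_ev = D_iv
D_ev = D_iv / F = 50 / 0.85 = 58.8235 mg

D_intramuscular = 58.8 mg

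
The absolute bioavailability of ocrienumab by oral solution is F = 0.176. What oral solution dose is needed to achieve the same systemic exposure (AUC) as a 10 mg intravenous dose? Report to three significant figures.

D_oral = 56.8 mg

For equal systemic exposure: F × D_ev = D_iv
D_ev = D_iv / F = 10 / 0.176 = 56.8182 mg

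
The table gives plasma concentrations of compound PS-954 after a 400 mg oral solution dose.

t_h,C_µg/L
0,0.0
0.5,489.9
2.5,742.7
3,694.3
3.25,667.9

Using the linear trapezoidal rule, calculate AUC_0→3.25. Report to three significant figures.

AUC = 1880 µg/L·h

Trapezoidal AUC_0→3.25:
  [0→0.5]: (0.0+489.9)/2 × 0.5 = 122.475
  [0.5→2.5]: (489.9+742.7)/2 × 2 = 1232.6
  [2.5→3]: (742.7+694.3)/2 × 0.5 = 359.25
  [3→3.25]: (694.3+667.9)/2 × 0.25 = 170.275
  Sum = 1884.6 µg/L·h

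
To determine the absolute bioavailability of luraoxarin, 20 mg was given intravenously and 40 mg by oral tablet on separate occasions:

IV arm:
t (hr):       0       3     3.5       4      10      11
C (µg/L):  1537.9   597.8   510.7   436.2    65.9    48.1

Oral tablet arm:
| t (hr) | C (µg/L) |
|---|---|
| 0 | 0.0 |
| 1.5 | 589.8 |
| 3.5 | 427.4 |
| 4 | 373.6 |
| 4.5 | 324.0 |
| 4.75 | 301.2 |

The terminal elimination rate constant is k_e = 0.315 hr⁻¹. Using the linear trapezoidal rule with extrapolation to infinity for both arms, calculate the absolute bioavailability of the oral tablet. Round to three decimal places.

Trapezoidal AUC_0→11 (IV):
  [0→3]: (1537.9+597.8)/2 × 3 = 3203.55
  [3→3.5]: (597.8+510.7)/2 × 0.5 = 277.125
  [3.5→4]: (510.7+436.2)/2 × 0.5 = 236.725
  [4→10]: (436.2+65.9)/2 × 6 = 1506.3
  [10→11]: (65.9+48.1)/2 × 1 = 57.0
  Sum = 5280.7 µg/L·hr
IV tail: 48.1/0.315 = 152.698; AUC_iv,0→∞ = 5280.7 + 152.698 = 5433.398 µg/L·hr
Trapezoidal AUC_0→4.75 (oral tablet):
  [0→1.5]: (0.0+589.8)/2 × 1.5 = 442.35
  [1.5→3.5]: (589.8+427.4)/2 × 2 = 1017.2
  [3.5→4]: (427.4+373.6)/2 × 0.5 = 200.25
  [4→4.5]: (373.6+324.0)/2 × 0.5 = 174.4
  [4.5→4.75]: (324.0+301.2)/2 × 0.25 = 78.15
  Sum = 1912.35 µg/L·hr
oral tablet tail: 301.2/0.315 = 956.190; AUC_ev,0→∞ = 1912.35 + 956.190 = 2868.54 µg/L·hr
F = (AUC_ev/D_ev)/(AUC_iv/D_iv) = (2868.54/40)/(5433.398/20) = 71.7135/271.6699 = 0.2640

F = 0.264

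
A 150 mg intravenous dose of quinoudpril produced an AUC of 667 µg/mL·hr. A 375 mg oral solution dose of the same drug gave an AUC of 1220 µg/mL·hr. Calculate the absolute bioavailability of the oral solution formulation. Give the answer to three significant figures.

F = 0.732

F = (AUC_ev / D_ev) / (AUC_iv / D_iv)
  = (1220/375) / (667/150)
  = 3.25333 / 4.44667 = 0.7316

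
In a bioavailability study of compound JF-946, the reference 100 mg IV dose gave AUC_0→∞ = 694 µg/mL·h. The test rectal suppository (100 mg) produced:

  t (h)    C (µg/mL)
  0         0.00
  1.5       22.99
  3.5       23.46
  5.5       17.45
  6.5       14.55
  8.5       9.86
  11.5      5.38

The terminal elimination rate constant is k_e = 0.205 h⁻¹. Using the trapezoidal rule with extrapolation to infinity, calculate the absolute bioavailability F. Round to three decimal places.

F = 0.280

Trapezoidal AUC_0→11.5 (rectal suppository):
  [0→1.5]: (0.00+22.99)/2 × 1.5 = 17.2425
  [1.5→3.5]: (22.99+23.46)/2 × 2 = 46.45
  [3.5→5.5]: (23.46+17.45)/2 × 2 = 40.91
  [5.5→6.5]: (17.45+14.55)/2 × 1 = 16.0
  [6.5→8.5]: (14.55+9.86)/2 × 2 = 24.41
  [8.5→11.5]: (9.86+5.38)/2 × 3 = 22.86
  Sum = 167.8725 µg/mL·h
Tail: C_last/k_e = 5.38/0.205 = 26.244
AUC_0→∞ (rectal suppository) = 167.8725 + 26.244 = 194.1165 µg/mL·h
F = (AUC_ev/D_ev)/(AUC_iv/D_iv) = (194.1165/100)/(694/100) = 1.941165/6.94 = 0.2797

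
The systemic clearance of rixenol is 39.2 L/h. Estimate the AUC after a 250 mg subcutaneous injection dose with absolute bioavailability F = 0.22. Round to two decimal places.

AUC_0→∞ = F × Dose / CL
        = 0.22 × 250 / 39.2 = 1.40306 mg/L·h

AUC = 1.40 mg/L·h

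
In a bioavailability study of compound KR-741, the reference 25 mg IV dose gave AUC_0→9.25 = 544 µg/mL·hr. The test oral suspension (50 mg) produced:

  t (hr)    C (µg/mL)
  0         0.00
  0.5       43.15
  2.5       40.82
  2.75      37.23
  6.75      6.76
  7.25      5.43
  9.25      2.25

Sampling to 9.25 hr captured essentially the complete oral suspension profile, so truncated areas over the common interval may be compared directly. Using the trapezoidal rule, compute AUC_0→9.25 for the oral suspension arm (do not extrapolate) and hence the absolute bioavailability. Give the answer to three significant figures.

Trapezoidal AUC_0→9.25 (oral suspension):
  [0→0.5]: (0.00+43.15)/2 × 0.5 = 10.7875
  [0.5→2.5]: (43.15+40.82)/2 × 2 = 83.97
  [2.5→2.75]: (40.82+37.23)/2 × 0.25 = 9.75625
  [2.75→6.75]: (37.23+6.76)/2 × 4 = 87.98
  [6.75→7.25]: (6.76+5.43)/2 × 0.5 = 3.0475
  [7.25→9.25]: (5.43+2.25)/2 × 2 = 7.68
  Sum = 203.22125 µg/mL·hr
F = (AUC_ev/D_ev)/(AUC_iv/D_iv) = (203.22125/50)/(544/25) = 4.064425/21.76 = 0.1868

F = 0.187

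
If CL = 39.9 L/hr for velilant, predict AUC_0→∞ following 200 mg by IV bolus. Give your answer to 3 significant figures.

AUC_0→∞ = Dose_iv / CL
        = 200 / 39.9 = 5.01253 mg/L·hr

AUC = 5.01 mg/L·hr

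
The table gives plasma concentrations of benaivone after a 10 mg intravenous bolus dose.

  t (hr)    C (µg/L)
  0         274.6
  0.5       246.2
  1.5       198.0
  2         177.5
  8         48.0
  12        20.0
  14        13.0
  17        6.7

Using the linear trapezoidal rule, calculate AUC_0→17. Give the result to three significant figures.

Trapezoidal AUC_0→17:
  [0→0.5]: (274.6+246.2)/2 × 0.5 = 130.2
  [0.5→1.5]: (246.2+198.0)/2 × 1 = 222.1
  [1.5→2]: (198.0+177.5)/2 × 0.5 = 93.875
  [2→8]: (177.5+48.0)/2 × 6 = 676.5
  [8→12]: (48.0+20.0)/2 × 4 = 136.0
  [12→14]: (20.0+13.0)/2 × 2 = 33.0
  [14→17]: (13.0+6.7)/2 × 3 = 29.55
  Sum = 1321.225 µg/L·hr

AUC = 1320 µg/L·hr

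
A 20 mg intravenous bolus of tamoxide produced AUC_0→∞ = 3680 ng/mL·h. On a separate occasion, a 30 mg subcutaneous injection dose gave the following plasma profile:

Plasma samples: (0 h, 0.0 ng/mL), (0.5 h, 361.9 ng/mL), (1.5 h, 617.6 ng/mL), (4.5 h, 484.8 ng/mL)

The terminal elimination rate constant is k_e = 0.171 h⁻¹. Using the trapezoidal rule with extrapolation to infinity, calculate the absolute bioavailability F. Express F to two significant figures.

F = 0.92

Trapezoidal AUC_0→4.5 (subcutaneous injection):
  [0→0.5]: (0.0+361.9)/2 × 0.5 = 90.475
  [0.5→1.5]: (361.9+617.6)/2 × 1 = 489.75
  [1.5→4.5]: (617.6+484.8)/2 × 3 = 1653.6
  Sum = 2233.825 ng/mL·h
Tail: C_last/k_e = 484.8/0.171 = 2835.088
AUC_0→∞ (subcutaneous injection) = 2233.825 + 2835.088 = 5068.913 ng/mL·h
F = (AUC_ev/D_ev)/(AUC_iv/D_iv) = (5068.913/30)/(3680/20) = 168.964/184 = 0.9183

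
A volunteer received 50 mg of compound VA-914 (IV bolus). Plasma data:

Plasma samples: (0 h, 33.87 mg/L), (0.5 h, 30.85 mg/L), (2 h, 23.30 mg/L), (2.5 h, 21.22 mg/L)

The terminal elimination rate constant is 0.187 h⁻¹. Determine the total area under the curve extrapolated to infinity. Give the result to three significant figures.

Trapezoidal AUC_0→2.5:
  [0→0.5]: (33.87+30.85)/2 × 0.5 = 16.18
  [0.5→2]: (30.85+23.30)/2 × 1.5 = 40.6125
  [2→2.5]: (23.30+21.22)/2 × 0.5 = 11.13
  Sum = 67.9225 mg/L·h
Extrapolated tail: C_last / k_e = 21.22 / 0.187 = 113.476
AUC_0→∞ = 67.9225 + 113.476 = 181.3985 mg/L·h

AUC = 181 mg/L·h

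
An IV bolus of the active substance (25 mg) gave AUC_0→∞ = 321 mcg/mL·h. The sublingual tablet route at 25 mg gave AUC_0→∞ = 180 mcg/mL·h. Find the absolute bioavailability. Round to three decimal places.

F = 0.561

F = (AUC_ev / D_ev) / (AUC_iv / D_iv)
  = (180/25) / (321/25)
  = 7.2 / 12.84 = 0.5607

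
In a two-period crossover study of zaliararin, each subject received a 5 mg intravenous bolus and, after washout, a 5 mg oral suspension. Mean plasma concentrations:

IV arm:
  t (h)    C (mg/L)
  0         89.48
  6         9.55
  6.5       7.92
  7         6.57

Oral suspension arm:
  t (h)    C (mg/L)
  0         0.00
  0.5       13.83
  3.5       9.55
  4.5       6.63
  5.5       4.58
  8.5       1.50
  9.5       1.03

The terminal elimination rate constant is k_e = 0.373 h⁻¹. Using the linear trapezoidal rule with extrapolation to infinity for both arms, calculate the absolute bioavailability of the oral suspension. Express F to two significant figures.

Trapezoidal AUC_0→7 (IV):
  [0→6]: (89.48+9.55)/2 × 6 = 297.09
  [6→6.5]: (9.55+7.92)/2 × 0.5 = 4.3675
  [6.5→7]: (7.92+6.57)/2 × 0.5 = 3.6225
  Sum = 305.08 mg/L·h
IV tail: 6.57/0.373 = 17.614; AUC_iv,0→∞ = 305.08 + 17.614 = 322.694 mg/L·h
Trapezoidal AUC_0→9.5 (oral suspension):
  [0→0.5]: (0.00+13.83)/2 × 0.5 = 3.4575
  [0.5→3.5]: (13.83+9.55)/2 × 3 = 35.07
  [3.5→4.5]: (9.55+6.63)/2 × 1 = 8.09
  [4.5→5.5]: (6.63+4.58)/2 × 1 = 5.605
  [5.5→8.5]: (4.58+1.50)/2 × 3 = 9.12
  [8.5→9.5]: (1.50+1.03)/2 × 1 = 1.265
  Sum = 62.6075 mg/L·h
oral suspension tail: 1.03/0.373 = 2.761; AUC_ev,0→∞ = 62.6075 + 2.761 = 65.3685 mg/L·h
F = (AUC_ev/D_ev)/(AUC_iv/D_iv) = (65.3685/5)/(322.694/5) = 13.0737/64.5388 = 0.2026

F = 0.20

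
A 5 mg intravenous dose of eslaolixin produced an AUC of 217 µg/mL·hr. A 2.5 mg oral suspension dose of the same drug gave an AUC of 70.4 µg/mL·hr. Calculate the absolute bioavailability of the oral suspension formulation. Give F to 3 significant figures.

F = (AUC_ev / D_ev) / (AUC_iv / D_iv)
  = (70.4/2.5) / (217/5)
  = 28.16 / 43.4 = 0.6488

F = 0.649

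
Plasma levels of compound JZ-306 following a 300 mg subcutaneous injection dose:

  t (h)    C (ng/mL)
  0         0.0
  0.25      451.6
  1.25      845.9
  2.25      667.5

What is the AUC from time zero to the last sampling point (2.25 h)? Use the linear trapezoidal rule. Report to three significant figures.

Trapezoidal AUC_0→2.25:
  [0→0.25]: (0.0+451.6)/2 × 0.25 = 56.45
  [0.25→1.25]: (451.6+845.9)/2 × 1 = 648.75
  [1.25→2.25]: (845.9+667.5)/2 × 1 = 756.7
  Sum = 1461.9 ng/mL·h

AUC = 1460 ng/mL·h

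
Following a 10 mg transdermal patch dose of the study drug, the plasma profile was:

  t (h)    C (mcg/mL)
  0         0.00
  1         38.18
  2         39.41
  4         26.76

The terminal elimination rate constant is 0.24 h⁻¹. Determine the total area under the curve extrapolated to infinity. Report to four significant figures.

AUC = 235.6 mcg/mL·h

Trapezoidal AUC_0→4:
  [0→1]: (0.00+38.18)/2 × 1 = 19.09
  [1→2]: (38.18+39.41)/2 × 1 = 38.795
  [2→4]: (39.41+26.76)/2 × 2 = 66.17
  Sum = 124.055 mcg/mL·h
Extrapolated tail: C_last / k_e = 26.76 / 0.24 = 111.500
AUC_0→∞ = 124.055 + 111.500 = 235.555 mcg/mL·h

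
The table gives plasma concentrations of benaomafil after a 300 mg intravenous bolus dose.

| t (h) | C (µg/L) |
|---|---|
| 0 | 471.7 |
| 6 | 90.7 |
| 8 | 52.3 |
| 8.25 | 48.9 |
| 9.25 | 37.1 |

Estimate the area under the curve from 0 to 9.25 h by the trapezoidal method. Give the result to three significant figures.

Trapezoidal AUC_0→9.25:
  [0→6]: (471.7+90.7)/2 × 6 = 1687.2
  [6→8]: (90.7+52.3)/2 × 2 = 143.0
  [8→8.25]: (52.3+48.9)/2 × 0.25 = 12.65
  [8.25→9.25]: (48.9+37.1)/2 × 1 = 43.0
  Sum = 1885.85 µg/L·h

AUC = 1890 µg/L·h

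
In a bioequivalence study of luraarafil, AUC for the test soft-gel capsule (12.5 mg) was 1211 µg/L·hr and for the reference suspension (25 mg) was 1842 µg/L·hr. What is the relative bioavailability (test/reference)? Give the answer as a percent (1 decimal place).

F_rel = (AUC_test/D_test) / (AUC_ref/D_ref)
      = (1211/12.5) / (1842/25)
      = 96.88 / 73.68 = 1.3149 = 131.49%

F_rel = 131.5%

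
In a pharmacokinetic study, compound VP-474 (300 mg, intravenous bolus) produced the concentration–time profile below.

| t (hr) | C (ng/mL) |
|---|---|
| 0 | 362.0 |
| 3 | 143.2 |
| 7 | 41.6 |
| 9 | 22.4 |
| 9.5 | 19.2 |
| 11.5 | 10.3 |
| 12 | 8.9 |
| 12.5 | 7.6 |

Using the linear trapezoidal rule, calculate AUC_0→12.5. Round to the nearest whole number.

Trapezoidal AUC_0→12.5:
  [0→3]: (362.0+143.2)/2 × 3 = 757.8
  [3→7]: (143.2+41.6)/2 × 4 = 369.6
  [7→9]: (41.6+22.4)/2 × 2 = 64.0
  [9→9.5]: (22.4+19.2)/2 × 0.5 = 10.4
  [9.5→11.5]: (19.2+10.3)/2 × 2 = 29.5
  [11.5→12]: (10.3+8.9)/2 × 0.5 = 4.8
  [12→12.5]: (8.9+7.6)/2 × 0.5 = 4.125
  Sum = 1240.225 ng/mL·hr

AUC = 1240 ng/mL·hr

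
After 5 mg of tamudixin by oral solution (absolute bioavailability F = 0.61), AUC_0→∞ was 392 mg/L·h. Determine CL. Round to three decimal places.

CL = F × Dose / AUC_0→∞
   = 0.61 × 5 / 392 = 0.00778061 L/h

CL = 0.008 L/h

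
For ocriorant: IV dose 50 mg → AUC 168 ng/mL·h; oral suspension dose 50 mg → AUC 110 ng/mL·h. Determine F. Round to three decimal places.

F = (AUC_ev / D_ev) / (AUC_iv / D_iv)
  = (110/50) / (168/50)
  = 2.2 / 3.36 = 0.6548

F = 0.655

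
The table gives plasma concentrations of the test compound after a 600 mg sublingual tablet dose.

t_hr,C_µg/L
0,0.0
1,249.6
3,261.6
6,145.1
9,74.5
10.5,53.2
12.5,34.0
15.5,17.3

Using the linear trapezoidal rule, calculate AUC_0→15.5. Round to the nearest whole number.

Trapezoidal AUC_0→15.5:
  [0→1]: (0.0+249.6)/2 × 1 = 124.8
  [1→3]: (249.6+261.6)/2 × 2 = 511.2
  [3→6]: (261.6+145.1)/2 × 3 = 610.05
  [6→9]: (145.1+74.5)/2 × 3 = 329.4
  [9→10.5]: (74.5+53.2)/2 × 1.5 = 95.775
  [10.5→12.5]: (53.2+34.0)/2 × 2 = 87.2
  [12.5→15.5]: (34.0+17.3)/2 × 3 = 76.95
  Sum = 1835.375 µg/L·hr

AUC = 1835 µg/L·hr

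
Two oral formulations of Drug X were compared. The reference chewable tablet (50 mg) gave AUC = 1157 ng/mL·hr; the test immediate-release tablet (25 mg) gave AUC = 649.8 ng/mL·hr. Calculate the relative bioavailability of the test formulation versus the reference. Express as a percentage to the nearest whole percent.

F_rel = (AUC_test/D_test) / (AUC_ref/D_ref)
      = (649.8/25) / (1157/50)
      = 25.992 / 23.14 = 1.1232 = 112.32%

F_rel = 112%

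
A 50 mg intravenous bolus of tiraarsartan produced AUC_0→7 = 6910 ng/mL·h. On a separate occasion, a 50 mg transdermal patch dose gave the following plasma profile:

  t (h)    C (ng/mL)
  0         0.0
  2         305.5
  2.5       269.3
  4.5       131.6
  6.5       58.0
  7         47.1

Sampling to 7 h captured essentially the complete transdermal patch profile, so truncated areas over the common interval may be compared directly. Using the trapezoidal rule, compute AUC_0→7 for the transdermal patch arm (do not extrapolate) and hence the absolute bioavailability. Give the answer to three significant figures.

Trapezoidal AUC_0→7 (transdermal patch):
  [0→2]: (0.0+305.5)/2 × 2 = 305.5
  [2→2.5]: (305.5+269.3)/2 × 0.5 = 143.7
  [2.5→4.5]: (269.3+131.6)/2 × 2 = 400.9
  [4.5→6.5]: (131.6+58.0)/2 × 2 = 189.6
  [6.5→7]: (58.0+47.1)/2 × 0.5 = 26.275
  Sum = 1065.975 ng/mL·h
F = (AUC_ev/D_ev)/(AUC_iv/D_iv) = (1065.975/50)/(6910/50) = 21.3195/138.2 = 0.1543

F = 0.154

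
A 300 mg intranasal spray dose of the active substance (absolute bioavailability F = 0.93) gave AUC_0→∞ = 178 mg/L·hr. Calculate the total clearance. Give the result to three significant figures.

CL = 1.57 L/hr

CL = F × Dose / AUC_0→∞
   = 0.93 × 300 / 178 = 1.56742 L/hr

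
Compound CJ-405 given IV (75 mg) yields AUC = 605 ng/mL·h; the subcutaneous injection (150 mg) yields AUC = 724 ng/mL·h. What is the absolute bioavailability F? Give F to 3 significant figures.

F = (AUC_ev / D_ev) / (AUC_iv / D_iv)
  = (724/150) / (605/75)
  = 4.82667 / 8.06667 = 0.5983

F = 0.598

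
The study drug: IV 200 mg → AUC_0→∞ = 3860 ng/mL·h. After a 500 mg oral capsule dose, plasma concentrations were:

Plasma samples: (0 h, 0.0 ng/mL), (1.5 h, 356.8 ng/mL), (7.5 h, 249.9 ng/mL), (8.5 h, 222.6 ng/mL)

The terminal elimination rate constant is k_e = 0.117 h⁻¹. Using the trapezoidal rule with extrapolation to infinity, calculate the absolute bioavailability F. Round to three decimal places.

F = 0.438

Trapezoidal AUC_0→8.5 (oral capsule):
  [0→1.5]: (0.0+356.8)/2 × 1.5 = 267.6
  [1.5→7.5]: (356.8+249.9)/2 × 6 = 1820.1
  [7.5→8.5]: (249.9+222.6)/2 × 1 = 236.25
  Sum = 2323.95 ng/mL·h
Tail: C_last/k_e = 222.6/0.117 = 1902.564
AUC_0→∞ (oral capsule) = 2323.95 + 1902.564 = 4226.514 ng/mL·h
F = (AUC_ev/D_ev)/(AUC_iv/D_iv) = (4226.514/500)/(3860/200) = 8.453028/19.3 = 0.4380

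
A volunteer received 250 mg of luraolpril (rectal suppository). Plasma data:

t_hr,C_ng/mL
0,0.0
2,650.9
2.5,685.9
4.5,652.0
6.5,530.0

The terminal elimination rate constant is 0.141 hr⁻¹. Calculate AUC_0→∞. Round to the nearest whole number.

AUC = 7264 ng/mL·hr

Trapezoidal AUC_0→6.5:
  [0→2]: (0.0+650.9)/2 × 2 = 650.9
  [2→2.5]: (650.9+685.9)/2 × 0.5 = 334.2
  [2.5→4.5]: (685.9+652.0)/2 × 2 = 1337.9
  [4.5→6.5]: (652.0+530.0)/2 × 2 = 1182.0
  Sum = 3505.0 ng/mL·hr
Extrapolated tail: C_last / k_e = 530.0 / 0.141 = 3758.865
AUC_0→∞ = 3505.0 + 3758.865 = 7263.865 ng/mL·hr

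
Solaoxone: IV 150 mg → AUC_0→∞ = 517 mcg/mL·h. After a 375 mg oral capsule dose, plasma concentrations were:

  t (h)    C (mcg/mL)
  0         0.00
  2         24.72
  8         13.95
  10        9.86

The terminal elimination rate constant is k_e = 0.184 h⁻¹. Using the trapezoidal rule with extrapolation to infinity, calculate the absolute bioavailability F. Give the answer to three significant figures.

F = 0.169

Trapezoidal AUC_0→10 (oral capsule):
  [0→2]: (0.00+24.72)/2 × 2 = 24.72
  [2→8]: (24.72+13.95)/2 × 6 = 116.01
  [8→10]: (13.95+9.86)/2 × 2 = 23.81
  Sum = 164.54 mcg/mL·h
Tail: C_last/k_e = 9.86/0.184 = 53.587
AUC_0→∞ (oral capsule) = 164.54 + 53.587 = 218.127 mcg/mL·h
F = (AUC_ev/D_ev)/(AUC_iv/D_iv) = (218.127/375)/(517/150) = 0.581672/3.44667 = 0.1688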